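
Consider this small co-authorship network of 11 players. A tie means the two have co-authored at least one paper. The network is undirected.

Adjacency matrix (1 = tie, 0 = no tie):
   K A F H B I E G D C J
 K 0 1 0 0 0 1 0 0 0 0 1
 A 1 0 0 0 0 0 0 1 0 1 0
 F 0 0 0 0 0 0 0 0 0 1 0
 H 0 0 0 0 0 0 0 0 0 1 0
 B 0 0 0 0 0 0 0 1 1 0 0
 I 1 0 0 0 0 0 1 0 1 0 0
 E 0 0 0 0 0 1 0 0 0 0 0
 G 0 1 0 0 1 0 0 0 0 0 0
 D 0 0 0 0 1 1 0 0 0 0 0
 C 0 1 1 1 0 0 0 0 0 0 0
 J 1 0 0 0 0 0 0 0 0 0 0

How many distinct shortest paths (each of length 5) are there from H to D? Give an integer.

2

The shortest distance is 5. The length-5 paths are: H–C–A–G–B–D; H–C–A–K–I–D.
That gives 2 distinct shortest paths.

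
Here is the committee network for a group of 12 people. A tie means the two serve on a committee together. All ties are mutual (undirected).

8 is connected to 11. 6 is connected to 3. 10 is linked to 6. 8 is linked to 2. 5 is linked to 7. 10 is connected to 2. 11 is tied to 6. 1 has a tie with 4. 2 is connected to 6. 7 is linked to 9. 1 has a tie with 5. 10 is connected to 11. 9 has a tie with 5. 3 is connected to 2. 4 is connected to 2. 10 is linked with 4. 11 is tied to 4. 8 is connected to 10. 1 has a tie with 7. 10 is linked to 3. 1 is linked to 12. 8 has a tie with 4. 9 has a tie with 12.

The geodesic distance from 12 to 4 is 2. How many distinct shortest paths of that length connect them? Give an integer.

1

The shortest distance is 2, and the only length-2 path is 12–1–4. So there is exactly 1 shortest path.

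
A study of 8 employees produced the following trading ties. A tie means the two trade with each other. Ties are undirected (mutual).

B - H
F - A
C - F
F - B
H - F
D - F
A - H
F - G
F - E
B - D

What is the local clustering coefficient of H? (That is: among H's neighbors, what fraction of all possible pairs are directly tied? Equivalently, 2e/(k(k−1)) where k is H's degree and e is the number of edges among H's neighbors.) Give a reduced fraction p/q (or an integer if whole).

2/3

H's neighbors: A, B, and F (k = 3).
Possible neighbor pairs: C(3,2) = 3. Edges among them: A–F, B–F → e = 2.
Clustering(H) = 2/3.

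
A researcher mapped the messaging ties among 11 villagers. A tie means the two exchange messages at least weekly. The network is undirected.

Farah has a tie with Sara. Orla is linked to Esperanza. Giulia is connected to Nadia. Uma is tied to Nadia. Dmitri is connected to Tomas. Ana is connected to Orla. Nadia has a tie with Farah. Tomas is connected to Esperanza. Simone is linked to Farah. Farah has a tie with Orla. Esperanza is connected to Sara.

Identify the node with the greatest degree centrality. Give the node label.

Degrees — Ana:1, Dmitri:1, Esperanza:3, Farah:4, Giulia:1, Nadia:3, Orla:3, Sara:2, Simone:1, Tomas:2, Uma:1.
The maximum is 4, attained only by Farah.

Farah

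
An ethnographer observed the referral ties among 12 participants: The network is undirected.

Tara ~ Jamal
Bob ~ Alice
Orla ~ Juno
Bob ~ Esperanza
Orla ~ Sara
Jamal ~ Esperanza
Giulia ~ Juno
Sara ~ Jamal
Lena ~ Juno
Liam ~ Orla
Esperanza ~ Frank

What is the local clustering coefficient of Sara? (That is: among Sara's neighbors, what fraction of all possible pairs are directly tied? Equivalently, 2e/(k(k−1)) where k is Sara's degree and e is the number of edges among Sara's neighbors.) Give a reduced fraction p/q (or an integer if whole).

0

Sara's neighbors: Jamal and Orla (k = 2).
Possible neighbor pairs: C(2,2) = 1. Edges among them: none → e = 0.
Clustering(Sara) = 0/1.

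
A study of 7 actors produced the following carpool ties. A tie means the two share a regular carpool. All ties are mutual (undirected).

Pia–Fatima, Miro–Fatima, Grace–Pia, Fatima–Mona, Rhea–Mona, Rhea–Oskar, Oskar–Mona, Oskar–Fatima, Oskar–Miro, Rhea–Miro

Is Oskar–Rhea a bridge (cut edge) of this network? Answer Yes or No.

Even without that edge, Oskar still reaches Rhea via Oskar – Miro – Rhea, so the network stays connected. Not a bridge.

No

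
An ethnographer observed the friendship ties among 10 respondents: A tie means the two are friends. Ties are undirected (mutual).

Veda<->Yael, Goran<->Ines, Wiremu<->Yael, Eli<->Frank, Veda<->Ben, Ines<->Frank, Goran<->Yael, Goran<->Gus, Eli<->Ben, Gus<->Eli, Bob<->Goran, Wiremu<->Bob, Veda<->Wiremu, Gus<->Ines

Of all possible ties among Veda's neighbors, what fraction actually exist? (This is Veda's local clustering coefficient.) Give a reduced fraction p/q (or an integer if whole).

Veda's neighbors: Ben, Wiremu, and Yael (k = 3).
Possible neighbor pairs: C(3,2) = 3. Edges among them: Wiremu–Yael → e = 1.
Clustering(Veda) = 1/3.

1/3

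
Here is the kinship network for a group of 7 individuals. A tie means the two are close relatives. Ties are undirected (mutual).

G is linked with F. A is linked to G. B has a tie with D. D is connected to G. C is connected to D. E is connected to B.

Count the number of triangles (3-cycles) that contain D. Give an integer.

D's neighbors are B, C, and G, but none of them are tied to each other, so no triangle contains D.

0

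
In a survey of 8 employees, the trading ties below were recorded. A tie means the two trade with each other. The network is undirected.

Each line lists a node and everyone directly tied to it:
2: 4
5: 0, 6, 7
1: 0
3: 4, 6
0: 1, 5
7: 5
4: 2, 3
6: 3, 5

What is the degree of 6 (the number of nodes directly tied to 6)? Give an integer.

6 is directly tied to 3 and 5. That is 2 neighbors, so the degree of 6 is 2.

2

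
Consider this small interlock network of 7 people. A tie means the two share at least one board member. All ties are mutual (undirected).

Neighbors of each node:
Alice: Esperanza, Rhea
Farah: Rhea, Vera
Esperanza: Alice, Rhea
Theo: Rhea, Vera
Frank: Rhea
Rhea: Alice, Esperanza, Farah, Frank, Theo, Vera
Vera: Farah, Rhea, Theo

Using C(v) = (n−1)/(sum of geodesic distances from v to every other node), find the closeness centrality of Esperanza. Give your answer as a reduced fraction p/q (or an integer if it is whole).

Distances from Esperanza: Alice:1, Farah:2, Frank:2, Rhea:1, Theo:2, Vera:2. Sum = 10.
n = 7, so closeness = 6/10 = 3/5.

3/5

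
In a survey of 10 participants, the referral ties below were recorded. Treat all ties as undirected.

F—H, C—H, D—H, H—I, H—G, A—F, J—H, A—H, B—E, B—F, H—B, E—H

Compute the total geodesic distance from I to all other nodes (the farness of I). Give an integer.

Distances from I: A:2, B:2, C:2, D:2, E:2, F:2, G:2, H:1, J:2.
Sum = 2 + 2 + 2 + 2 + 2 + 2 + 2 + 1 + 2 = 17.

17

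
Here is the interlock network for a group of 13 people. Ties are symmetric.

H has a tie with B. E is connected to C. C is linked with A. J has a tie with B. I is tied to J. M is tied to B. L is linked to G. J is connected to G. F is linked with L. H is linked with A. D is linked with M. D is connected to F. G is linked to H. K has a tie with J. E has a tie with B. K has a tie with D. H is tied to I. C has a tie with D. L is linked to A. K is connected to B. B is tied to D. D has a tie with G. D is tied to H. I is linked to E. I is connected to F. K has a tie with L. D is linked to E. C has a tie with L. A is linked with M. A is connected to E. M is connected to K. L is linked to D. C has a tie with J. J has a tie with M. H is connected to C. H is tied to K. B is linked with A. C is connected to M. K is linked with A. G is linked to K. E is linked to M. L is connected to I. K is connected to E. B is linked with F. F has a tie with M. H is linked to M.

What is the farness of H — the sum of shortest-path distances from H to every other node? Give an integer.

Distances from H: A:1, B:1, C:1, D:1, E:2, F:2, G:1, I:1, J:2, K:1, L:2, M:1.
Sum = 1 + 1 + 1 + 1 + 2 + 2 + 1 + 1 + 2 + 1 + 2 + 1 = 16.

16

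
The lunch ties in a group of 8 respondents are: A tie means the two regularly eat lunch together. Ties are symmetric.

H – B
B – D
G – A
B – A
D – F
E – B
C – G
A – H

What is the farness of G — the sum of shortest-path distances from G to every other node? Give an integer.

16

Distances from G: A:1, B:2, C:1, D:3, E:3, F:4, H:2.
Sum = 1 + 2 + 1 + 3 + 3 + 4 + 2 = 16.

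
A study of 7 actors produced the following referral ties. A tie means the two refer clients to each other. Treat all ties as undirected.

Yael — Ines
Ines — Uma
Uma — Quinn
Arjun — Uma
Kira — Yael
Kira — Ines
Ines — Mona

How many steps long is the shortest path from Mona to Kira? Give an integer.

One shortest route is Mona – Ines – Kira, which uses 2 edges, and Mona and Kira are not directly tied, so nothing shorter exists. So d(Mona,Kira) = 2.

2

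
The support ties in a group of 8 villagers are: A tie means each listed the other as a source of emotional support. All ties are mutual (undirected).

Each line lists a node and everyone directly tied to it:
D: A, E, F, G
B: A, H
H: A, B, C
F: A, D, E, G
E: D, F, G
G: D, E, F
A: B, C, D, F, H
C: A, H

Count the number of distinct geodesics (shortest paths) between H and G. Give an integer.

The shortest distance is 3. The length-3 paths are: H–A–F–G; H–A–D–G.
That gives 2 distinct shortest paths.

2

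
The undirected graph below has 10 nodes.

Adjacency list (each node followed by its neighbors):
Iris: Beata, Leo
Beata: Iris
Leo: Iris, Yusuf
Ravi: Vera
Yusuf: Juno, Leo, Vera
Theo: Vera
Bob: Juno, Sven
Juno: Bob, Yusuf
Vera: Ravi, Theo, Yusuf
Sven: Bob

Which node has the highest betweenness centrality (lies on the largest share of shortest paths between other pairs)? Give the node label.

Unnormalized betweenness of each node: Beata:0, Bob:8, Iris:8, Juno:14, Leo:14, Ravi:0, Sven:0, Theo:0, Vera:15, Yusuf:27.
Yusuf has the largest value, 27, making it the main broker — the node through which the most shortest paths run.

Yusuf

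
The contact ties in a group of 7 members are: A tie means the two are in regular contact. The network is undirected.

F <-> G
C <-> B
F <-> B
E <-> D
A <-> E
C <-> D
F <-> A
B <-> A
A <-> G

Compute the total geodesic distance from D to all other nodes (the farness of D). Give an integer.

12

Distances from D: A:2, B:2, C:1, E:1, F:3, G:3.
Sum = 2 + 2 + 1 + 1 + 3 + 3 = 12.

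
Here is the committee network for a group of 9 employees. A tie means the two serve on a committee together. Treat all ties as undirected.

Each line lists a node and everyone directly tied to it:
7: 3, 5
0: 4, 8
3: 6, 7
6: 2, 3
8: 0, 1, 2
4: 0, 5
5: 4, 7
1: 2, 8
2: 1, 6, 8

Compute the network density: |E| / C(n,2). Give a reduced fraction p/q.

5/18

There are 10 edges and 9 nodes, so the maximum possible is C(9,2) = 36.
Density = 10/36 = 5/18.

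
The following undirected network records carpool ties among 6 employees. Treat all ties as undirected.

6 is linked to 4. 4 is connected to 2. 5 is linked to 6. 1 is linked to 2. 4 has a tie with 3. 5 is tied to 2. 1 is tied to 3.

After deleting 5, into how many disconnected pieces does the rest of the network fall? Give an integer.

1

5's neighbors (2 and 6) remain reachable from one another through other ties, so the rest of the network stays in one piece.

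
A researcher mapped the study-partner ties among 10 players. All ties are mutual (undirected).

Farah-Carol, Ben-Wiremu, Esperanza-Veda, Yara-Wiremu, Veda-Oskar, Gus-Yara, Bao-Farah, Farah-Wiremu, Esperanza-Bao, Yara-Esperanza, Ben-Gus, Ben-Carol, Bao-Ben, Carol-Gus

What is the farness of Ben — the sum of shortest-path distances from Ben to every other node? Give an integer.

Distances from Ben: Bao:1, Carol:1, Esperanza:2, Farah:2, Gus:1, Oskar:4, Veda:3, Wiremu:1, Yara:2.
Sum = 1 + 1 + 2 + 2 + 1 + 4 + 3 + 1 + 2 = 17.

17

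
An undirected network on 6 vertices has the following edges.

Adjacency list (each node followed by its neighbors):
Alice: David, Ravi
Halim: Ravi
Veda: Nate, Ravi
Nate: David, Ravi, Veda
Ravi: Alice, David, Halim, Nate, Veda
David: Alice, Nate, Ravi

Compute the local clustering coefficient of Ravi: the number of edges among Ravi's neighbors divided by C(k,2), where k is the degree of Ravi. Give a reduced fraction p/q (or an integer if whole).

3/10

Ravi's neighbors: Alice, David, Halim, Nate, and Veda (k = 5).
Possible neighbor pairs: C(5,2) = 10. Edges among them: Alice–David, David–Nate, Nate–Veda → e = 3.
Clustering(Ravi) = 3/10.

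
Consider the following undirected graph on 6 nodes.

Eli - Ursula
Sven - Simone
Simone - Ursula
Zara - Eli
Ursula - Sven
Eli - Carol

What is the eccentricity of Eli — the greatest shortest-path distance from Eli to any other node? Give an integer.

Distances from Eli: Carol:1, Simone:2, Sven:2, Ursula:1, Zara:1.
The largest is 2 (to Sven and Simone), so the eccentricity of Eli is 2.

2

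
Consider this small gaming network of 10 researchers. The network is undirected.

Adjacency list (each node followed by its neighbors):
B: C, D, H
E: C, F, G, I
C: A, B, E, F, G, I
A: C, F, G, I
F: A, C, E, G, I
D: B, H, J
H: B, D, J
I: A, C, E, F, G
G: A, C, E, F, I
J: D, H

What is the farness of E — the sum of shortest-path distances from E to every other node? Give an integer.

Distances from E: A:2, B:2, C:1, D:3, F:1, G:1, H:3, I:1, J:4.
Sum = 2 + 2 + 1 + 3 + 1 + 1 + 3 + 1 + 4 = 18.

18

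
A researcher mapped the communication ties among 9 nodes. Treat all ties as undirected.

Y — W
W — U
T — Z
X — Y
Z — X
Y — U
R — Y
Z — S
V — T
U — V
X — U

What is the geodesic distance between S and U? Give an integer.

One shortest route is S – Z – X – U, which uses 3 edges, and at distance 2 from S we only reach {T, X}, which does not include U. So d(S,U) = 3.

3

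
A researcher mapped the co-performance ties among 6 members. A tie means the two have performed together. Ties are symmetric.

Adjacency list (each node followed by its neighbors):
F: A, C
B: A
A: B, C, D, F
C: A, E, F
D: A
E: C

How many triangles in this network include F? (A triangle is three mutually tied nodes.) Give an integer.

F's neighbors: A and C.
Neighbor pairs that are themselves tied: F–A–C. Each forms one triangle with F, for 1 in total.

1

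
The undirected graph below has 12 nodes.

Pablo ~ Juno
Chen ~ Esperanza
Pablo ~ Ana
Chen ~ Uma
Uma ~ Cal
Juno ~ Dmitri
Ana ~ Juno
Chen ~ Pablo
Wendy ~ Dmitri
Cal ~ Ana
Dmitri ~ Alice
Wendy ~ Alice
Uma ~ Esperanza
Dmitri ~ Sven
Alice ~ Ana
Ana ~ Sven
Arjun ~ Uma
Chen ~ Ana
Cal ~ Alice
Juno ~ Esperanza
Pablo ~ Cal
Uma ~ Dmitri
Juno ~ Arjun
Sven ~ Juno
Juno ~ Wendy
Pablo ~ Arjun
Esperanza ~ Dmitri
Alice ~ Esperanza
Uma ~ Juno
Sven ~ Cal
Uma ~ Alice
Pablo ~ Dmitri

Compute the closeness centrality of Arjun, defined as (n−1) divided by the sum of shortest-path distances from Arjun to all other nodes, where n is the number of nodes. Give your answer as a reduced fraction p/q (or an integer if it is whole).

Distances from Arjun: Alice:2, Ana:2, Cal:2, Chen:2, Dmitri:2, Esperanza:2, Juno:1, Pablo:1, Sven:2, Uma:1, Wendy:2. Sum = 19.
n = 12, so closeness = 11/19.

11/19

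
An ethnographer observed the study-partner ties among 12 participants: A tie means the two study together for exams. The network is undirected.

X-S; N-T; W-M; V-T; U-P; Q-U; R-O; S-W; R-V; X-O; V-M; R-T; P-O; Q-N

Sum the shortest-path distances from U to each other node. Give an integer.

33

Distances from U: M:5, N:2, O:2, P:1, Q:1, R:3, S:4, T:3, V:4, W:5, X:3.
Sum = 5 + 2 + 2 + 1 + 1 + 3 + 4 + 3 + 4 + 5 + 3 = 33.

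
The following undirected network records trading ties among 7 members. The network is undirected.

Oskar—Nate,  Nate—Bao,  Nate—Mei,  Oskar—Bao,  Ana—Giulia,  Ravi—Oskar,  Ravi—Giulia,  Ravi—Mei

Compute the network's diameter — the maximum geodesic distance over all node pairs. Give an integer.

4

Eccentricity of each node (its greatest distance to any other): Ana:4, Bao:4, Giulia:3, Mei:3, Nate:4, Oskar:3, Ravi:2.
The maximum eccentricity is 4, realized for instance by the pair Ana–Bao via Ana – Giulia – Ravi – Oskar – Bao. So the diameter is 4.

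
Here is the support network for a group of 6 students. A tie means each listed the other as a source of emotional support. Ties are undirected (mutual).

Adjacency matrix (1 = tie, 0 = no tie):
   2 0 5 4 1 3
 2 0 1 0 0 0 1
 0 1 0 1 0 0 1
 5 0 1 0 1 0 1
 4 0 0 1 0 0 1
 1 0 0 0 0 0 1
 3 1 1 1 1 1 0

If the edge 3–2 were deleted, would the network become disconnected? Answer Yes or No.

Even without that edge, 3 still reaches 2 via 3 – 0 – 2, so the network stays connected. Not a bridge.

No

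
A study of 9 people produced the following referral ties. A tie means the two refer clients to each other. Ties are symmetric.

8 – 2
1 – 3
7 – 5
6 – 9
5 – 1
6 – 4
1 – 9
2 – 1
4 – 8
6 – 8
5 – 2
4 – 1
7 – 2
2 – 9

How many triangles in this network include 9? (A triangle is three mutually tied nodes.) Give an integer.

9's neighbors: 1, 2, and 6.
Neighbor pairs that are themselves tied: 9–1–2. Each forms one triangle with 9, for 1 in total.

1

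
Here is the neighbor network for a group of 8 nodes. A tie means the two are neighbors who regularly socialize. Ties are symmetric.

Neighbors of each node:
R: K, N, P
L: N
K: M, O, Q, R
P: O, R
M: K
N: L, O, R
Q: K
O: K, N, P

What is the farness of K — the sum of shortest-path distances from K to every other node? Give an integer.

Distances from K: L:3, M:1, N:2, O:1, P:2, Q:1, R:1.
Sum = 3 + 1 + 2 + 1 + 2 + 1 + 1 = 11.

11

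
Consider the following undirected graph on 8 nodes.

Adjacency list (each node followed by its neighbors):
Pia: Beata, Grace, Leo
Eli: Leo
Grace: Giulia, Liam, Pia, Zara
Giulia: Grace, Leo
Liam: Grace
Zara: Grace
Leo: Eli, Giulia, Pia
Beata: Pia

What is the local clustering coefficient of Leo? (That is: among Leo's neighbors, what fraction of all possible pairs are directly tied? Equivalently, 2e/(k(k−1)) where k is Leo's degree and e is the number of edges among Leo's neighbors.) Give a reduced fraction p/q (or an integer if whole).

0

Leo's neighbors: Eli, Giulia, and Pia (k = 3).
Possible neighbor pairs: C(3,2) = 3. Edges among them: none → e = 0.
Clustering(Leo) = 0/3 = 0.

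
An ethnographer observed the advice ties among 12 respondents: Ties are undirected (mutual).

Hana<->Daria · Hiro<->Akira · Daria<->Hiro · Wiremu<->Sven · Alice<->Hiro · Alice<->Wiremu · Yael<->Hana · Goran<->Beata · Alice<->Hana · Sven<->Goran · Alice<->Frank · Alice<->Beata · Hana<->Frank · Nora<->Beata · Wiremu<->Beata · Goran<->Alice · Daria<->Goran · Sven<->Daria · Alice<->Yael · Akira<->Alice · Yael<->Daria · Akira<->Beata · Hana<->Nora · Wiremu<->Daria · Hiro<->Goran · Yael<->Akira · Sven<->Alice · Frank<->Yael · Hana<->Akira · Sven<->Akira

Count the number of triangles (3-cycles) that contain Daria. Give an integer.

Daria's neighbors: Goran, Hana, Hiro, Sven, Wiremu, and Yael.
Neighbor pairs that are themselves tied: Daria–Goran–Hiro; Daria–Goran–Sven; Daria–Hana–Yael; Daria–Sven–Wiremu. Each forms one triangle with Daria, for 4 in total.

4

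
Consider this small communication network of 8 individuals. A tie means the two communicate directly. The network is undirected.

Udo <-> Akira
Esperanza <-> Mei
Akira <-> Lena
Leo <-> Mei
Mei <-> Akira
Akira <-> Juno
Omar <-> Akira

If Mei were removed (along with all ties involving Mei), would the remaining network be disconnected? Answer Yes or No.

Removing Mei leaves {Akira, Juno, Lena, Omar, and Udo} with no path to {Esperanza}, so the network splits into 3 components. Mei is a cut vertex.

Yes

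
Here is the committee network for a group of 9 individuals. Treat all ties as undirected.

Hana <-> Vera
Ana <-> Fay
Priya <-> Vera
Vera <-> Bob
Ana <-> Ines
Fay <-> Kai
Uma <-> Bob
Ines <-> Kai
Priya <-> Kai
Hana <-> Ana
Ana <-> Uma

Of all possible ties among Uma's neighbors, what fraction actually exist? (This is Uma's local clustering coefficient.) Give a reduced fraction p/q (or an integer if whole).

Uma's neighbors: Ana and Bob (k = 2).
Possible neighbor pairs: C(2,2) = 1. Edges among them: none → e = 0.
Clustering(Uma) = 0/1.

0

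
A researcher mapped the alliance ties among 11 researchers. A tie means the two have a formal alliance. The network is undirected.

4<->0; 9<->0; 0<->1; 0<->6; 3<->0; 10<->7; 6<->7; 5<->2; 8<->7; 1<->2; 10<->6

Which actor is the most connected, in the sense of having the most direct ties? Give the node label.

0

Degrees — 0:5, 1:2, 2:2, 3:1, 4:1, 5:1, 6:3, 7:3, 8:1, 9:1, 10:2.
The maximum is 5, attained only by 0.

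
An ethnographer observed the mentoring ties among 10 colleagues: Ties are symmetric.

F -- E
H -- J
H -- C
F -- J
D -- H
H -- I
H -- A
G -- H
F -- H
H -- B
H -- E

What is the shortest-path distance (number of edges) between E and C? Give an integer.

One shortest route is E – H – C, which uses 2 edges, and E and C are not directly tied, so nothing shorter exists. So d(E,C) = 2.

2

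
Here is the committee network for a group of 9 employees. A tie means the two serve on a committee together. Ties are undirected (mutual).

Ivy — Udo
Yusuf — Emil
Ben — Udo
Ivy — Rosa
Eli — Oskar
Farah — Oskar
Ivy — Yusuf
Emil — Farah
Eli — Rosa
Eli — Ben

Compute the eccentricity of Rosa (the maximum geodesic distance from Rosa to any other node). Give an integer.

3

Distances from Rosa: Ben:2, Eli:1, Emil:3, Farah:3, Ivy:1, Oskar:2, Udo:2, Yusuf:2.
The largest is 3 (to Emil and Farah), so the eccentricity of Rosa is 3.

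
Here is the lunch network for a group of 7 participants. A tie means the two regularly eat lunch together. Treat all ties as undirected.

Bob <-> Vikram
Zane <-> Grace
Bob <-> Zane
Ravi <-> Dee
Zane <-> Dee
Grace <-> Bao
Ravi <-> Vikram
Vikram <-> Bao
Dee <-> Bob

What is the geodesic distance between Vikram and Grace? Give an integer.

2

One shortest route is Vikram – Bao – Grace, which uses 2 edges, and Vikram and Grace are not directly tied, so nothing shorter exists. So d(Vikram,Grace) = 2.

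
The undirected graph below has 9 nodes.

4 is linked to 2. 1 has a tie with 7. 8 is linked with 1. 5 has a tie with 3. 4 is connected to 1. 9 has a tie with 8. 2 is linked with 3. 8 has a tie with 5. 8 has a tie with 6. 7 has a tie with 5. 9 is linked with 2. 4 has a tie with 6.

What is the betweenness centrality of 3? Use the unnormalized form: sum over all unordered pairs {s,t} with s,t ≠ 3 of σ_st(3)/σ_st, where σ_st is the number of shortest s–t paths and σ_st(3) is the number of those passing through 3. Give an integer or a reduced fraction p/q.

Pairs whose geodesics pass through 3 — 4–5: 1/4; 2–5: 1; 2–7: 1/2.
All other pairs contribute 0.
Summing the contributions gives betweenness(3) = 7/4.

7/4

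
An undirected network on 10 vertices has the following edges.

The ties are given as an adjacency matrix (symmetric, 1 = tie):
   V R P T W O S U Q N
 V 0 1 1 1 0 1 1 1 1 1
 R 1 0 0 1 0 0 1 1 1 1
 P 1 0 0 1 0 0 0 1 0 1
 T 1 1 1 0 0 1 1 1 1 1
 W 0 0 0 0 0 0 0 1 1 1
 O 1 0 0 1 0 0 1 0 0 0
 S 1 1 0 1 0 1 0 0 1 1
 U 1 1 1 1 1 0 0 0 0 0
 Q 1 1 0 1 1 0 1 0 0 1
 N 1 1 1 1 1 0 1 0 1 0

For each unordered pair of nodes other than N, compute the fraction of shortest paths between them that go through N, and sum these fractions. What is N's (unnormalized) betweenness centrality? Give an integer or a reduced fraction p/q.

79/24

Pairs whose geodesics pass through N — V–W: 1/3; R–P: 1/4; R–W: 1/3; P–W: 1/2; P–S: 1/3; P–Q: 1/3; T–W: 1/3; W–O: 3/8; W–S: 1/2.
All other pairs contribute 0.
Summing the contributions gives betweenness(N) = 79/24.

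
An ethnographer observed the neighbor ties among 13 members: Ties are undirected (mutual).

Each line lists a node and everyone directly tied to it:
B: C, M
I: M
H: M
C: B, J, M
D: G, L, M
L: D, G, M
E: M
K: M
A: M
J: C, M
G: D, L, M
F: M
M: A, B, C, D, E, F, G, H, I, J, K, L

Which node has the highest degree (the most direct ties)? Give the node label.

Degrees — A:1, B:2, C:3, D:3, E:1, F:1, G:3, H:1, I:1, J:2, K:1, L:3, M:12.
The maximum is 12, attained only by M.

M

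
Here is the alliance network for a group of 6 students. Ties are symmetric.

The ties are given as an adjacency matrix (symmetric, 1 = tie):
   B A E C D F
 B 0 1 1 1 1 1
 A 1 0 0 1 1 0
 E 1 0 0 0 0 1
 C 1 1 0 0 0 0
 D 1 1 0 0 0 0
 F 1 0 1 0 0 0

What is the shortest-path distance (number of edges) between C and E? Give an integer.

2

One shortest route is C – B – E, which uses 2 edges, and C and E are not directly tied, so nothing shorter exists. So d(C,E) = 2.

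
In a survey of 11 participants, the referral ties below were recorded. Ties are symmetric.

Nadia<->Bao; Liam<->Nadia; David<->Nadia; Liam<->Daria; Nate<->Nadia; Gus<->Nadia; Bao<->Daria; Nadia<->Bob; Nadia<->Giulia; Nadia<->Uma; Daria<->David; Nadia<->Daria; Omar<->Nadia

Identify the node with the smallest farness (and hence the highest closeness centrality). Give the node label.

Farness (sum of distances to all others) for each node — Bao:18, Bob:19, Daria:16, David:18, Giulia:19, Gus:19, Liam:18, Nadia:10, Nate:19, Omar:19, Uma:19.
The smallest farness is 10, for Nadia, so Nadia has the highest closeness.

Nadia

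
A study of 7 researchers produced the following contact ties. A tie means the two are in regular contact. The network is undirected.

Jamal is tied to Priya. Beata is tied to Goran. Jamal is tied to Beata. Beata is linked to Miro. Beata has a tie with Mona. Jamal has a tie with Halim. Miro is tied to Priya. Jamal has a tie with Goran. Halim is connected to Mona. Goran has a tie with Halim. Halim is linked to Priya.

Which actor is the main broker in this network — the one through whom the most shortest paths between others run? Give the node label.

Beata

Unnormalized betweenness of each node: Beata:7/2, Goran:1/3, Halim:5/2, Jamal:4/3, Miro:1/2, Mona:1/3, Priya:3/2.
Beata has the largest value, 7/2, making it the main broker — the node through which the most shortest paths run.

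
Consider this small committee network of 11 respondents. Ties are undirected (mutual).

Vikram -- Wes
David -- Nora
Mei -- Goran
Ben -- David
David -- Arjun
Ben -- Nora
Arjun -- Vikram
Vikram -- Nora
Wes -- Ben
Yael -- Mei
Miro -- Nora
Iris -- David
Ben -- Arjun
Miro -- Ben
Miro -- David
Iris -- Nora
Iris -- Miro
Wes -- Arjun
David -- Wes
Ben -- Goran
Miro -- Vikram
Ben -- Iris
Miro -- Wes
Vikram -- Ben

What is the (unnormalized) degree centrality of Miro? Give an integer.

6

Miro is directly tied to Ben, David, Iris, Nora, Vikram, and Wes. That is 6 neighbors, so the degree of Miro is 6.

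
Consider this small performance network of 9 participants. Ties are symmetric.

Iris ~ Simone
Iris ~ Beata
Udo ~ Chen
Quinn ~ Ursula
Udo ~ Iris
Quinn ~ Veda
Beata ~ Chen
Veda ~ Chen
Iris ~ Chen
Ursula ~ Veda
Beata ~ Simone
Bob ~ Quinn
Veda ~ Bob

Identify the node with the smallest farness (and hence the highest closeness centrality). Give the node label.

Chen

Farness (sum of distances to all others) for each node — Beata:16, Bob:19, Chen:12, Iris:15, Quinn:18, Simone:21, Udo:17, Ursula:19, Veda:13.
The smallest farness is 12, for Chen, so Chen has the highest closeness.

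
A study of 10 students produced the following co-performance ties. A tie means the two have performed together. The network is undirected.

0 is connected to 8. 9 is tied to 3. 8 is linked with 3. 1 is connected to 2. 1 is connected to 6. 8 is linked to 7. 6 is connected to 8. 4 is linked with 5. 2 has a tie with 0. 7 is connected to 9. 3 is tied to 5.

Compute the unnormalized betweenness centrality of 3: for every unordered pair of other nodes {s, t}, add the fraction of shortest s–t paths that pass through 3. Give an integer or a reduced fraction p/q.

33/2

Pairs whose geodesics pass through 3 — 8–5: 1; 8–9: 1/2; 8–4: 1; 6–5: 1; 6–9: 1/2; 6–4: 1; 1–5: 1; 1–9: 1/2; 1–4: 1; 0–5: 1; 0–9: 1/2; 0–4: 1; 7–5: 2/2; 7–4: 2/2 … (+5 more pairs).
All other pairs contribute 0.
Summing the contributions gives betweenness(3) = 33/2.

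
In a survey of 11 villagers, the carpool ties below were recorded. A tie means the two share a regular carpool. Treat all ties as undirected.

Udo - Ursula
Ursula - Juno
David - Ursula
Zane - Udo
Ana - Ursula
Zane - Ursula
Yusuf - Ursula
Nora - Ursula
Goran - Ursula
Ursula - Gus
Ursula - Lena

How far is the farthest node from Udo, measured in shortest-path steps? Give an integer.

2

Distances from Udo: Ana:2, David:2, Goran:2, Gus:2, Juno:2, Lena:2, Nora:2, Ursula:1, Yusuf:2, Zane:1.
The largest is 2 (to Ana, Juno, Lena, David, Nora, Gus, Yusuf, and Goran), so the eccentricity of Udo is 2.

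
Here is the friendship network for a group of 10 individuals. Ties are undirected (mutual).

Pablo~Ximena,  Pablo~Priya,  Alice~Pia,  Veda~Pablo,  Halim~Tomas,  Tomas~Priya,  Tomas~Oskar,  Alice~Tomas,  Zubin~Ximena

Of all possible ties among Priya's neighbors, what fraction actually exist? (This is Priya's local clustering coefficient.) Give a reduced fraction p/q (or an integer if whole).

Priya's neighbors: Pablo and Tomas (k = 2).
Possible neighbor pairs: C(2,2) = 1. Edges among them: none → e = 0.
Clustering(Priya) = 0/1.

0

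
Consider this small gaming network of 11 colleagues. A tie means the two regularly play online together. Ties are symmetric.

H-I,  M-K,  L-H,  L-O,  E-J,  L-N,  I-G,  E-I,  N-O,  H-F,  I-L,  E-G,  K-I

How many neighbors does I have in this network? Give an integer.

5

I is directly tied to E, G, H, K, and L. That is 5 neighbors, so the degree of I is 5.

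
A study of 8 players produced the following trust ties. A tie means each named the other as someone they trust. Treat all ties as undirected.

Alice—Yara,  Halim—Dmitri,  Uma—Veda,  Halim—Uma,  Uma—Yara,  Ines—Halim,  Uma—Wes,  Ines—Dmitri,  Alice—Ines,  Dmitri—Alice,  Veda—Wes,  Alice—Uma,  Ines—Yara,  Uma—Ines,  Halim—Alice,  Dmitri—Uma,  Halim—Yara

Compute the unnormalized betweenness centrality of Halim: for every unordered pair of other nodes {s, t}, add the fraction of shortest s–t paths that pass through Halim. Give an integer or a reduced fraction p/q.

1/4

Pairs whose geodesics pass through Halim — Dmitri–Yara: 1/4.
All other pairs contribute 0.
Summing the contributions gives betweenness(Halim) = 1/4.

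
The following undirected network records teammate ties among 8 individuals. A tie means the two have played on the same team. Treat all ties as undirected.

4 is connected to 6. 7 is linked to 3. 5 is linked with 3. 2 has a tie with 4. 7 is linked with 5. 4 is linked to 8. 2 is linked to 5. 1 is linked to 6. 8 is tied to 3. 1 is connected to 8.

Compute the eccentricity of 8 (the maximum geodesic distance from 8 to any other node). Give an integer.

2

Distances from 8: 1:1, 2:2, 3:1, 4:1, 5:2, 6:2, 7:2.
The largest is 2 (to 6, 2, 5, and 7), so the eccentricity of 8 is 2.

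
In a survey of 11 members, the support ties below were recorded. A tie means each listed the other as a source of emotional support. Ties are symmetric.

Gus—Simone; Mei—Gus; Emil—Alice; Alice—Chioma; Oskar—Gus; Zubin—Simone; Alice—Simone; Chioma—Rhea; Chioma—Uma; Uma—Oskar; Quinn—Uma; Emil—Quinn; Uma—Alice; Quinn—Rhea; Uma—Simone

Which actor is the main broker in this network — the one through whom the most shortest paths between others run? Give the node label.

Simone

Unnormalized betweenness of each node: Alice:131/15, Chioma:68/15, Emil:1/2, Gus:10, Mei:0, Oskar:52/15, Quinn:67/15, Rhea:1/2, Simone:263/15, Uma:244/15, Zubin:0.
Simone has the largest value, 263/15, making it the main broker — the node through which the most shortest paths run.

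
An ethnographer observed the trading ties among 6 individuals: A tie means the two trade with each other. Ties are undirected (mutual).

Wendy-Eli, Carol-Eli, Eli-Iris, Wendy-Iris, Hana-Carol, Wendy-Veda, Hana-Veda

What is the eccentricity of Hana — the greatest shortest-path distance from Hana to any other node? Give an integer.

Distances from Hana: Carol:1, Eli:2, Iris:3, Veda:1, Wendy:2.
The largest is 3 (to Iris), so the eccentricity of Hana is 3.

3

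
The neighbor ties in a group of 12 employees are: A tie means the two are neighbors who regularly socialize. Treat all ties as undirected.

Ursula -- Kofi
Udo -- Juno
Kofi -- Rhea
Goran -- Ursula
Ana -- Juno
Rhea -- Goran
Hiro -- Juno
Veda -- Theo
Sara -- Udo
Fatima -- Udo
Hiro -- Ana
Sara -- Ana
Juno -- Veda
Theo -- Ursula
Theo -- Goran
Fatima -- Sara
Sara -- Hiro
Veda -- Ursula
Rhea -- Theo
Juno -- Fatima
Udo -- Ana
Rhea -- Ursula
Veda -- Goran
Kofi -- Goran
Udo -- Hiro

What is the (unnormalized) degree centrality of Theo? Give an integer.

4

Theo is directly tied to Goran, Rhea, Ursula, and Veda. That is 4 neighbors, so the degree of Theo is 4.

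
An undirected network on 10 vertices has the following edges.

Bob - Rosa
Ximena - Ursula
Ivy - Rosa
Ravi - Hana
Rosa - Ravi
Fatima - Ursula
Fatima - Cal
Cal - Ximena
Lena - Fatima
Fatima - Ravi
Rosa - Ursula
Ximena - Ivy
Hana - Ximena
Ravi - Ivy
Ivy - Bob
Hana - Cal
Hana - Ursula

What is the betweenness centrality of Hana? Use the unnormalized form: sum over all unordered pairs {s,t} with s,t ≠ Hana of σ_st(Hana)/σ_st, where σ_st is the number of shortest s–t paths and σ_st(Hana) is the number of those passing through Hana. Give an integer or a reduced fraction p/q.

2

Pairs whose geodesics pass through Hana — Ravi–Ursula: 1/3; Ravi–Cal: 1/2; Ravi–Ximena: 1/2; Ursula–Cal: 1/3; Cal–Rosa: 2/6.
All other pairs contribute 0.
Summing the contributions gives betweenness(Hana) = 2.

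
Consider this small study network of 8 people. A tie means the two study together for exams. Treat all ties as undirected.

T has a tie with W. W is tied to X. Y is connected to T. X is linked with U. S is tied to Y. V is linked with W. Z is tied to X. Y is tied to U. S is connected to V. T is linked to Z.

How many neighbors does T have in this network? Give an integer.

T is directly tied to W, Y, and Z. That is 3 neighbors, so the degree of T is 3.

3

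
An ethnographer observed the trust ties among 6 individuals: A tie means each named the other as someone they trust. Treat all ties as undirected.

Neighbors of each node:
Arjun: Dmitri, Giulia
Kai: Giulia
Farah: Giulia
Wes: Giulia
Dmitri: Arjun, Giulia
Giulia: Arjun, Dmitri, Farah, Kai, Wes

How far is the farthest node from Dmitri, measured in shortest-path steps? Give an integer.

2

Distances from Dmitri: Arjun:1, Farah:2, Giulia:1, Kai:2, Wes:2.
The largest is 2 (to Kai, Farah, and Wes), so the eccentricity of Dmitri is 2.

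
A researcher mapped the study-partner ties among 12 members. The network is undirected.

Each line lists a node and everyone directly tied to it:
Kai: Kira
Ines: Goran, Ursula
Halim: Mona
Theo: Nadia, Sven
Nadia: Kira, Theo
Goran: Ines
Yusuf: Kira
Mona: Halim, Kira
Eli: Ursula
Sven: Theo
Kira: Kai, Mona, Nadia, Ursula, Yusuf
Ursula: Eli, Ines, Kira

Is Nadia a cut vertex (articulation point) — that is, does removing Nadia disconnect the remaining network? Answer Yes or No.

Yes

Removing Nadia leaves {Eli, Goran, Halim, Ines, Kai, Kira, Mona, Ursula, and Yusuf} with no path to {Sven and Theo}, so the network splits into 2 components. Nadia is a cut vertex.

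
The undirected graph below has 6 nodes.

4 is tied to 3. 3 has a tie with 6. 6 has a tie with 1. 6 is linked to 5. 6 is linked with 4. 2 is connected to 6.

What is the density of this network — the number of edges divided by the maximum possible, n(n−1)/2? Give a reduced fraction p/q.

There are 6 edges and 6 nodes, so the maximum possible is C(6,2) = 15.
Density = 6/15 = 2/5.

2/5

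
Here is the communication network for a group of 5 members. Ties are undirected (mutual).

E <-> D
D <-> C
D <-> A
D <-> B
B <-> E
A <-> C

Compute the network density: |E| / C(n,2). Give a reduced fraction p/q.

There are 6 edges and 5 nodes, so the maximum possible is C(5,2) = 10.
Density = 6/10 = 3/5.

3/5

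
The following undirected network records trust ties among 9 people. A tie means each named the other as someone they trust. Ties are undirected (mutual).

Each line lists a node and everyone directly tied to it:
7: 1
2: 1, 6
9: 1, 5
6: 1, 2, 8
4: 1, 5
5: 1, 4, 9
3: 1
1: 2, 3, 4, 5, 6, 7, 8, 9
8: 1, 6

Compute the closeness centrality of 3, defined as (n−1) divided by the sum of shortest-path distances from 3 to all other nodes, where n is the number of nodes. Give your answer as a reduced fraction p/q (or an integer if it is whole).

8/15

Distances from 3: 1:1, 2:2, 4:2, 5:2, 6:2, 7:2, 8:2, 9:2. Sum = 15.
n = 9, so closeness = 8/15.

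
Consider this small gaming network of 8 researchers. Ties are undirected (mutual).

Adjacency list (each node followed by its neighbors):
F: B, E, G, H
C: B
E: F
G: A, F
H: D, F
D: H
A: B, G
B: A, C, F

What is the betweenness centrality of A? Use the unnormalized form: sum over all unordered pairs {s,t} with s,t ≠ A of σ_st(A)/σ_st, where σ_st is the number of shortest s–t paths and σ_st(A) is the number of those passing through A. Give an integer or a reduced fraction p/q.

1

Pairs whose geodesics pass through A — C–G: 1/2; G–B: 1/2.
All other pairs contribute 0.
Summing the contributions gives betweenness(A) = 1.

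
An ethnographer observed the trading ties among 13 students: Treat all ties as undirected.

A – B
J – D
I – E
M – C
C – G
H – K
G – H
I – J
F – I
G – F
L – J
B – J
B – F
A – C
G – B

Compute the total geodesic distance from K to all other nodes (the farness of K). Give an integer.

43

Distances from K: A:4, B:3, C:3, D:5, E:5, F:3, G:2, H:1, I:4, J:4, L:5, M:4.
Sum = 4 + 3 + 3 + 5 + 5 + 3 + 2 + 1 + 4 + 4 + 5 + 4 = 43.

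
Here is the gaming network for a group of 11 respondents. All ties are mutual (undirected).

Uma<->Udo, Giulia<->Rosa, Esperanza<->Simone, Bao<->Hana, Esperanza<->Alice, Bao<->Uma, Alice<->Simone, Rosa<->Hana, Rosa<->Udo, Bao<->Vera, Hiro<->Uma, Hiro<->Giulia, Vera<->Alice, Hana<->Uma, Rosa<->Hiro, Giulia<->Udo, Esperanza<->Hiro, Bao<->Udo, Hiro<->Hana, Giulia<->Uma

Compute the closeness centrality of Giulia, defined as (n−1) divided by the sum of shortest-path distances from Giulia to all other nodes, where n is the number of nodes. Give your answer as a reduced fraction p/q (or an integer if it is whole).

10/19

Distances from Giulia: Alice:3, Bao:2, Esperanza:2, Hana:2, Hiro:1, Rosa:1, Simone:3, Udo:1, Uma:1, Vera:3. Sum = 19.
n = 11, so closeness = 10/19.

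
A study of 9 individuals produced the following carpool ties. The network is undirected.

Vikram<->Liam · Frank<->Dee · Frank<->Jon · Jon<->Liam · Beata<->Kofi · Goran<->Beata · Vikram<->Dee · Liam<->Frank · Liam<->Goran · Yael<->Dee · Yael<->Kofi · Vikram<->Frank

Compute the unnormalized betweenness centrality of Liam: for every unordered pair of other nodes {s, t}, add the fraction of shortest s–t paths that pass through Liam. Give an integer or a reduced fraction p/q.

Pairs whose geodesics pass through Liam — Frank–Beata: 1; Frank–Goran: 1; Vikram–Beata: 1; Vikram–Goran: 1; Vikram–Jon: 1/2; Dee–Goran: 2/2; Kofi–Jon: 1/2; Beata–Jon: 1; Goran–Jon: 1.
All other pairs contribute 0.
Summing the contributions gives betweenness(Liam) = 8.

8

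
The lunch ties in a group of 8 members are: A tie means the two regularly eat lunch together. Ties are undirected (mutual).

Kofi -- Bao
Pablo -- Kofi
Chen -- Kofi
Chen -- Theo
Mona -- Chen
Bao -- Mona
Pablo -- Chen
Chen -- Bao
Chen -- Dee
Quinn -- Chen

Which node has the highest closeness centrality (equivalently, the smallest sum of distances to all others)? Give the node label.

Chen

Farness (sum of distances to all others) for each node — Bao:11, Chen:7, Dee:13, Kofi:11, Mona:12, Pablo:12, Quinn:13, Theo:13.
The smallest farness is 7, for Chen, so Chen has the highest closeness.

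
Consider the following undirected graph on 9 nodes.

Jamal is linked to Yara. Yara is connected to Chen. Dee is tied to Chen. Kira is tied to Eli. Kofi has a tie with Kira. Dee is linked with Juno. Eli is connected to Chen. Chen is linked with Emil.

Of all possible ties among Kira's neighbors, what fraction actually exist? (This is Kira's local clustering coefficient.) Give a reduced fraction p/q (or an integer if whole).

Kira's neighbors: Eli and Kofi (k = 2).
Possible neighbor pairs: C(2,2) = 1. Edges among them: none → e = 0.
Clustering(Kira) = 0/1.

0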